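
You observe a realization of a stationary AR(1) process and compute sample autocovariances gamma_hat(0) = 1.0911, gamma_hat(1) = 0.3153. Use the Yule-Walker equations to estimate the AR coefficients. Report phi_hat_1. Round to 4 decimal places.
\hat\phi_{1} = 0.2890

The Yule-Walker equations for an AR(p) process read, in matrix form,
  Gamma_p phi = r_p,   with   (Gamma_p)_{ij} = gamma(|i - j|),
                       (r_p)_i = gamma(i),   i,j = 1..p.
Substitute the sample gammas (Toeplitz matrix and right-hand side of size 1):
  Gamma_p = [[1.0911]]
  r_p     = [0.3153]
With p = 1 this is the single equation gamma(0) phi_1 = gamma(1):
  phi_hat_1 = gamma(1) / gamma(0) = 0.3153 / 1.0911 = 0.2890.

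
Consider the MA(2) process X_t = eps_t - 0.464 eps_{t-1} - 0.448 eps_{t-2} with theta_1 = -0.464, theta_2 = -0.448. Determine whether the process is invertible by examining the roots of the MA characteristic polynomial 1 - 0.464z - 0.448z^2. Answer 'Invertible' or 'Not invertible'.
\text{Invertible}

The MA(q) characteristic polynomial is P(z) = 1 - 0.464z - 0.448z^2.
Invertibility requires all roots to lie outside the unit circle, i.e. |z| > 1 for every root.
Set 1 + (-0.464) z + (-0.448) z^2 = 0, i.e. a z^2 + b z + c = 0 with a = -0.448, b = -0.464, c = 1.
Discriminant D = b^2 - 4ac = (-0.464)^2 - 4*(-0.448)*1 = 0.215296 - (-1.792) = 2.007296.
D >= 0, so the roots are real: z = (-b +/- sqrt(D)) / (2a) = (0.464 +/- 1.416791) / (-0.896).
  z_1 = (0.464 + 1.416791) / (-0.896) = -2.0991,   |z_1| = 2.0991.
  z_2 = (0.464 - 1.416791) / (-0.896) = 1.0634,   |z_2| = 1.0634.
Moduli of all roots: 2.0991, 1.0634.
All moduli strictly greater than 1? Yes.
Verdict: Invertible.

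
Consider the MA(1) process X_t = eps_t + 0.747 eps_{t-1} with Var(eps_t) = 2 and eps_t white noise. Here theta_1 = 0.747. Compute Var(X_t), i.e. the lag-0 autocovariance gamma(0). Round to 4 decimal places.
\gamma(0) = 3.1160

For an MA(q) process X_t = eps_t + sum_i theta_i eps_{t-i} with
Var(eps_t) = sigma^2, the variance is
  gamma(0) = sigma^2 * (1 + sum_i theta_i^2).
  sum_i theta_i^2 = (0.747)^2 = 0.558009.
  gamma(0) = 2 * (1 + 0.558009) = 2 * 1.558009 = 3.116018, which rounds to 3.1160.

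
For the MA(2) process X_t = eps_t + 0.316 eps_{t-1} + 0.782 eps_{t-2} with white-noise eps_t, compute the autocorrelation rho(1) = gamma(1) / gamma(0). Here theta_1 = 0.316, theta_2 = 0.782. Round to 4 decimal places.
\rho(1) = 0.3290

For an MA(q) process with theta_0 = 1, the autocovariance is
  gamma(k) = sigma^2 * sum_{i=0..q-k} theta_i * theta_{i+k},
and rho(k) = gamma(k) / gamma(0). Sigma^2 cancels.
  numerator   = (1)*(0.316) + (0.316)*(0.782) = 0.563112.
  denominator = (1)^2 + (0.316)^2 + (0.782)^2 = 1.71138.
  rho(1) = 0.563112 / 1.71138 = 0.3290.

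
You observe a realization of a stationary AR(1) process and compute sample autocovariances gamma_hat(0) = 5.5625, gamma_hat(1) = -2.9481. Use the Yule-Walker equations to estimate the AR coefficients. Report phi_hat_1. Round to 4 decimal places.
\hat\phi_{1} = -0.5300

The Yule-Walker equations for an AR(p) process read, in matrix form,
  Gamma_p phi = r_p,   with   (Gamma_p)_{ij} = gamma(|i - j|),
                       (r_p)_i = gamma(i),   i,j = 1..p.
Substitute the sample gammas (Toeplitz matrix and right-hand side of size 1):
  Gamma_p = [[5.5625]]
  r_p     = [-2.9481]
With p = 1 this is the single equation gamma(0) phi_1 = gamma(1):
  phi_hat_1 = gamma(1) / gamma(0) = -2.9481 / 5.5625 = -0.5300.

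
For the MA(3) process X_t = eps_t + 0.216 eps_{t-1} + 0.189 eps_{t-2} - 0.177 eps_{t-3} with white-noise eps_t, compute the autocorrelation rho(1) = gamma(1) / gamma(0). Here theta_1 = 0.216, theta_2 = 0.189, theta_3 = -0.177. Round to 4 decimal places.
\rho(1) = 0.2006

For an MA(q) process with theta_0 = 1, the autocovariance is
  gamma(k) = sigma^2 * sum_{i=0..q-k} theta_i * theta_{i+k},
and rho(k) = gamma(k) / gamma(0). Sigma^2 cancels.
  numerator   = (1)*(0.216) + (0.216)*(0.189) + (0.189)*(-0.177) = 0.223371.
  denominator = (1)^2 + (0.216)^2 + (0.189)^2 + (-0.177)^2 = 1.113706.
  rho(1) = 0.223371 / 1.113706 = 0.2006.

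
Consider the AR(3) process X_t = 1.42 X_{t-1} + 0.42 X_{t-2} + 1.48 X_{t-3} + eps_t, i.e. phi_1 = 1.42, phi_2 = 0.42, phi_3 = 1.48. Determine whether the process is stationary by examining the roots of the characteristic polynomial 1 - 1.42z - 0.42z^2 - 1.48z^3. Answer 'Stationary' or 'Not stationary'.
\text{Not stationary}

The AR(p) characteristic polynomial is P(z) = 1 - 1.42z - 0.42z^2 - 1.48z^3.
Stationarity requires all roots to lie outside the unit circle, i.e. |z| > 1 for every root.
Degree 3: look for a simple real root z0 first, then factor out (1 - z/z0) and solve the remaining quadratic.
Testing z0 = 0.5: P(0.5) = 1 + (-1.42)(0.5) + (-0.42)(0.5)^2 + (-1.48)(0.5)^3
  = 1 + (-0.71) + (-0.105) + (-0.185) = 0.  So z_0 = 0.5 is a root, |z_0| = 0.5.
Divide out the factor (1 - 2 z) = (1 - z/z0) (since 1/z0 = 2):
  P(z) = (1 - 2 z)(1 + (0.58) z + (0.74) z^2)
  [check: z-coef 0.58 - (2) = -1.42; z^2-coef 0.74 - (2)(0.58) = -0.42; z^3-coef -(2)(0.74) = -1.48.]
Remaining roots from the quadratic factor 1 + (0.58) z + (0.74) z^2:
  Set 1 + (0.58) z + (0.74) z^2 = 0, i.e. a z^2 + b z + c = 0 with a = 0.74, b = 0.58, c = 1.
  Discriminant D = b^2 - 4ac = (0.58)^2 - 4*(0.74)*1 = 0.3364 - (2.96) = -2.6236.
  D < 0, so the roots are the complex-conjugate pair z = (-b +/- i sqrt(-D)) / (2a) = -0.3919 +/- 1.0944i.
  For a conjugate pair |z|^2 = z * conj(z) = (product of roots) = c/a = 1/(0.74) = 1.351351, so |z| = sqrt(1.351351) = 1.1625 for both roots.
Moduli of all roots: 0.5000, 1.1625, 1.1625.
All moduli strictly greater than 1? No.
Verdict: Not stationary.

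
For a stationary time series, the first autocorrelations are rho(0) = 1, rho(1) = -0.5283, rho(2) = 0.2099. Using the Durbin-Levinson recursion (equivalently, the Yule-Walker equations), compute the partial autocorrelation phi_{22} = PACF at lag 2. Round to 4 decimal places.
\phi_{22} = -0.0960

The PACF at lag k is phi_{kk}, the last component of the solution
to the Yule-Walker system G_k phi = r_k where
  (G_k)_{ij} = rho(|i - j|), (r_k)_i = rho(i), i,j = 1..k.
Equivalently, Durbin-Levinson gives phi_{kk} iteratively:
  phi_{11} = rho(1)
  phi_{kk} = [rho(k) - sum_{j=1..k-1} phi_{k-1,j} rho(k-j)]
            / [1 - sum_{j=1..k-1} phi_{k-1,j} rho(j)],
  phi_{k,j} = phi_{k-1,j} - phi_{kk} phi_{k-1,k-j},  j = 1..k-1.
Step k = 1:
  phi_11 = rho(1) = -0.5283.
Step k = 2:
  phi_22 = [rho(2) - phi_11 rho(1)] / [1 - phi_11 rho(1)] = [0.2099 - (-0.5283)(-0.5283)] / [1 - (-0.5283)(-0.5283)]
         = -0.06920089 / 0.72089911 = -0.096.
Therefore phi_{22} = -0.0960.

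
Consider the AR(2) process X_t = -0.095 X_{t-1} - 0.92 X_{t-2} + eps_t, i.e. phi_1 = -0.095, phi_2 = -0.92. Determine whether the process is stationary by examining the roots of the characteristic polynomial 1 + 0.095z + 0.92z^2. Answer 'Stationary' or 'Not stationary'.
\text{Stationary}

The AR(p) characteristic polynomial is P(z) = 1 + 0.095z + 0.92z^2.
Stationarity requires all roots to lie outside the unit circle, i.e. |z| > 1 for every root.
Set 1 + (0.095) z + (0.92) z^2 = 0, i.e. a z^2 + b z + c = 0 with a = 0.92, b = 0.095, c = 1.
Discriminant D = b^2 - 4ac = (0.095)^2 - 4*(0.92)*1 = 0.009025 - (3.68) = -3.670975.
D < 0, so the roots are the complex-conjugate pair z = (-b +/- i sqrt(-D)) / (2a) = -0.0516 +/- 1.0413i.
For a conjugate pair |z|^2 = z * conj(z) = (product of roots) = c/a = 1/(0.92) = 1.086957, so |z| = sqrt(1.086957) = 1.0426 for both roots.
Moduli of all roots: 1.0426, 1.0426.
All moduli strictly greater than 1? Yes.
Verdict: Stationary.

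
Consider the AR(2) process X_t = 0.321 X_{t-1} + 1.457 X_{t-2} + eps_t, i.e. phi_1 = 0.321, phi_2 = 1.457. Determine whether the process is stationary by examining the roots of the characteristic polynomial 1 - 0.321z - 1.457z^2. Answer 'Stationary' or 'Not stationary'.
\text{Not stationary}

The AR(p) characteristic polynomial is P(z) = 1 - 0.321z - 1.457z^2.
Stationarity requires all roots to lie outside the unit circle, i.e. |z| > 1 for every root.
Set 1 + (-0.321) z + (-1.457) z^2 = 0, i.e. a z^2 + b z + c = 0 with a = -1.457, b = -0.321, c = 1.
Discriminant D = b^2 - 4ac = (-0.321)^2 - 4*(-1.457)*1 = 0.103041 - (-5.828) = 5.931041.
D >= 0, so the roots are real: z = (-b +/- sqrt(D)) / (2a) = (0.321 +/- 2.435373) / (-2.914).
  z_1 = (0.321 + 2.435373) / (-2.914) = -0.9459,   |z_1| = 0.9459.
  z_2 = (0.321 - 2.435373) / (-2.914) = 0.7256,   |z_2| = 0.7256.
Moduli of all roots: 0.9459, 0.7256.
All moduli strictly greater than 1? No.
Verdict: Not stationary.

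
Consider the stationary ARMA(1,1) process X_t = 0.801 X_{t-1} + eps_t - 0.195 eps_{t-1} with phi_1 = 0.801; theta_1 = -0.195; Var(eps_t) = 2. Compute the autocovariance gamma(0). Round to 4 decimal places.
\gamma(0) = 4.0493

Multiply the model equation by X_{t-k} and take expectations. With theta_0 = psi_0 = 1 and psi_j the MA(infinity) weights, this gives
  gamma(k) - sum_i phi_i gamma(k-i) = c_k,
  c_k = sigma^2 * sum_{j=k..q} theta_j psi_{j-k}   (c_k = 0 for k > q),
using gamma(-m) = gamma(m).
psi-weights needed (psi_j = theta_j + sum_i phi_i psi_{j-i}):
  psi_1 = theta_1 + phi_1 = -0.195 + (0.801) = 0.606
Right-hand sides:
  c_0 = sigma^2 (1 + theta_1 psi_1) = 2 * (1 + (-0.195)(0.606)) = 2 * 0.88183 = 1.76366
  c_1 = sigma^2 theta_1 = 2 * (-0.195) = -0.39
  c_2 = 0
Equations for k = 0 and k = 1 (AR order 1):
  gamma(0) = phi_1 gamma(1) + c_0
  gamma(1) = phi_1 gamma(0) + c_1
Substituting the second into the first: gamma(0) (1 - phi_1^2) = c_0 + phi_1 c_1, so
  gamma(0) = (c_0 + phi_1 c_1) / (1 - phi_1^2) = (1.76366 + (0.801)(-0.39)) / (1 - (0.801)^2) = 1.45127 / 0.358399 = 4.049314.
Therefore gamma(0) = 4.0493 (to 4 decimal places).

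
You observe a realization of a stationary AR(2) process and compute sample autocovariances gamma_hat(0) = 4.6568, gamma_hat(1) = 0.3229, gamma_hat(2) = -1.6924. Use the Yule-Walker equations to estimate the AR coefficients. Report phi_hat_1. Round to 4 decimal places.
\hat\phi_{1} = 0.0950

The Yule-Walker equations for an AR(p) process read, in matrix form,
  Gamma_p phi = r_p,   with   (Gamma_p)_{ij} = gamma(|i - j|),
                       (r_p)_i = gamma(i),   i,j = 1..p.
Substitute the sample gammas (Toeplitz matrix and right-hand side of size 2):
  Gamma_p = [[4.6568, 0.3229], [0.3229, 4.6568]]
  r_p     = [0.3229, -1.6924]
Written out:
  4.6568 phi_1 + 0.3229 phi_2 = 0.3229
  0.3229 phi_1 + 4.6568 phi_2 = -1.6924
Solve by Cramer's rule:
  det = gamma(0)^2 - gamma(1)^2 = (4.6568)^2 - (0.3229)^2 = 21.68578624 - 0.10426441 = 21.58152183
  phi_hat_1 = [gamma(1) gamma(0) - gamma(1) gamma(2)] / det = [(0.3229)(4.6568) - (0.3229)(-1.6924)] / 21.58152183 = 2.05015668 / 21.58152183 = 0.095
  phi_hat_2 = [gamma(0) gamma(2) - gamma(1)^2] / det = [(4.6568)(-1.6924) - (0.3229)^2] / 21.58152183 = -7.98543273 / 21.58152183 = -0.37
So phi_hat = [0.0950, -0.3700].
Therefore phi_hat_1 = 0.0950.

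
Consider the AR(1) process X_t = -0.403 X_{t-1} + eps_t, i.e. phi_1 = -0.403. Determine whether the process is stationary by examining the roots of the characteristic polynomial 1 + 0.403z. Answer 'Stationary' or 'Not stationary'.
\text{Stationary}

The AR(p) characteristic polynomial is P(z) = 1 + 0.403z.
Stationarity requires all roots to lie outside the unit circle, i.e. |z| > 1 for every root.
This is linear in z: 1 + (0.403) z = 0  =>  z = -1/(0.403) = -2.48139,  |z| = 2.48139.
Moduli of all roots: 2.4814.
All moduli strictly greater than 1? Yes.
Verdict: Stationary.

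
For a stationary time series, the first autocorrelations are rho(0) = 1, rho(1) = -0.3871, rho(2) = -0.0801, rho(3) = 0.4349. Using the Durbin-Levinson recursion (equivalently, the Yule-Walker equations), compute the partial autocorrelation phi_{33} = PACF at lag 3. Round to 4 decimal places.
\phi_{33} = 0.3691

The PACF at lag k is phi_{kk}, the last component of the solution
to the Yule-Walker system G_k phi = r_k where
  (G_k)_{ij} = rho(|i - j|), (r_k)_i = rho(i), i,j = 1..k.
Equivalently, Durbin-Levinson gives phi_{kk} iteratively:
  phi_{11} = rho(1)
  phi_{kk} = [rho(k) - sum_{j=1..k-1} phi_{k-1,j} rho(k-j)]
            / [1 - sum_{j=1..k-1} phi_{k-1,j} rho(j)],
  phi_{k,j} = phi_{k-1,j} - phi_{kk} phi_{k-1,k-j},  j = 1..k-1.
Step k = 1:
  phi_11 = rho(1) = -0.3871.
Step k = 2:
  phi_22 = [rho(2) - phi_11 rho(1)] / [1 - phi_11 rho(1)] = [-0.0801 - (-0.3871)(-0.3871)] / [1 - (-0.3871)(-0.3871)]
         = -0.22994641 / 0.85015359 = -0.270476.
  Update: phi_21 = phi_11 - phi_22 phi_11 = -0.3871 - (-0.270476)(-0.3871) = -0.491801.
Step k = 3:
  phi_33 = [rho(3) - phi_21 rho(2) - phi_22 rho(1)] / [1 - phi_21 rho(1) - phi_22 rho(2)]
    numerator   = 0.4349 - (-0.491801)(-0.0801) - (-0.270476)(-0.3871) = 0.29080533
    denominator = 1 - (-0.491801)(-0.3871) - (-0.270476)(-0.0801) = 0.78795853
  phi_33 = 0.29080533 / 0.78795853 = 0.3691.
Therefore phi_{33} = 0.3691.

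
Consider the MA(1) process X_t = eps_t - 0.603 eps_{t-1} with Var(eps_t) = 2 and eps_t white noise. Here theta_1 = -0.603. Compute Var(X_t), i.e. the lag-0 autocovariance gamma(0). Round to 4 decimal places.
\gamma(0) = 2.7272

For an MA(q) process X_t = eps_t + sum_i theta_i eps_{t-i} with
Var(eps_t) = sigma^2, the variance is
  gamma(0) = sigma^2 * (1 + sum_i theta_i^2).
  sum_i theta_i^2 = (-0.603)^2 = 0.363609.
  gamma(0) = 2 * (1 + 0.363609) = 2 * 1.363609 = 2.727218, which rounds to 2.7272.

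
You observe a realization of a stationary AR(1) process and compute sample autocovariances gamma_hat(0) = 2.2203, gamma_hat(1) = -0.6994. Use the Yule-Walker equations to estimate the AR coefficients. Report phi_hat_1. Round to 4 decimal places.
\hat\phi_{1} = -0.3150

The Yule-Walker equations for an AR(p) process read, in matrix form,
  Gamma_p phi = r_p,   with   (Gamma_p)_{ij} = gamma(|i - j|),
                       (r_p)_i = gamma(i),   i,j = 1..p.
Substitute the sample gammas (Toeplitz matrix and right-hand side of size 1):
  Gamma_p = [[2.2203]]
  r_p     = [-0.6994]
With p = 1 this is the single equation gamma(0) phi_1 = gamma(1):
  phi_hat_1 = gamma(1) / gamma(0) = -0.6994 / 2.2203 = -0.3150.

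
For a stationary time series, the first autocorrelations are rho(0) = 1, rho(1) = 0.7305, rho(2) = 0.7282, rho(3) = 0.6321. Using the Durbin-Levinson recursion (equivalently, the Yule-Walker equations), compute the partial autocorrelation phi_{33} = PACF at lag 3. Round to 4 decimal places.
\phi_{33} = 0.0450

The PACF at lag k is phi_{kk}, the last component of the solution
to the Yule-Walker system G_k phi = r_k where
  (G_k)_{ij} = rho(|i - j|), (r_k)_i = rho(i), i,j = 1..k.
Equivalently, Durbin-Levinson gives phi_{kk} iteratively:
  phi_{11} = rho(1)
  phi_{kk} = [rho(k) - sum_{j=1..k-1} phi_{k-1,j} rho(k-j)]
            / [1 - sum_{j=1..k-1} phi_{k-1,j} rho(j)],
  phi_{k,j} = phi_{k-1,j} - phi_{kk} phi_{k-1,k-j},  j = 1..k-1.
Step k = 1:
  phi_11 = rho(1) = 0.7305.
Step k = 2:
  phi_22 = [rho(2) - phi_11 rho(1)] / [1 - phi_11 rho(1)] = [0.7282 - (0.7305)(0.7305)] / [1 - (0.7305)(0.7305)]
         = 0.19456975 / 0.46636975 = 0.417201.
  Update: phi_21 = phi_11 - phi_22 phi_11 = 0.7305 - (0.417201)(0.7305) = 0.425735.
Step k = 3:
  phi_33 = [rho(3) - phi_21 rho(2) - phi_22 rho(1)] / [1 - phi_21 rho(1) - phi_22 rho(2)]
    numerator   = 0.6321 - (0.425735)(0.7282) - (0.417201)(0.7305) = 0.01731476
    denominator = 1 - (0.425735)(0.7305) - (0.417201)(0.7282) = 0.38519513
  phi_33 = 0.01731476 / 0.38519513 = 0.045.
Therefore phi_{33} = 0.0450.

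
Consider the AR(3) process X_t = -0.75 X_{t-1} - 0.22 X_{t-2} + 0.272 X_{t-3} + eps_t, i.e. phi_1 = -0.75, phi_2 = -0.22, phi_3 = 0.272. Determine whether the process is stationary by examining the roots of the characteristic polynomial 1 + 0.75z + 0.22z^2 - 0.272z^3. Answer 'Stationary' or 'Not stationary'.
\text{Stationary}

The AR(p) characteristic polynomial is P(z) = 1 + 0.75z + 0.22z^2 - 0.272z^3.
Stationarity requires all roots to lie outside the unit circle, i.e. |z| > 1 for every root.
Degree 3: look for a simple real root z0 first, then factor out (1 - z/z0) and solve the remaining quadratic.
Testing z0 = 2.5: P(2.5) = 1 + (0.75)(2.5) + (0.22)(2.5)^2 + (-0.272)(2.5)^3
  = 1 + (1.875) + (1.375) + (-4.25) = 0.  So z_0 = 2.5 is a root, |z_0| = 2.5.
Divide out the factor (1 - 0.4 z) = (1 - z/z0) (since 1/z0 = 0.4):
  P(z) = (1 - 0.4 z)(1 + (1.15) z + (0.68) z^2)
  [check: z-coef 1.15 - (0.4) = 0.75; z^2-coef 0.68 - (0.4)(1.15) = 0.22; z^3-coef -(0.4)(0.68) = -0.272.]
Remaining roots from the quadratic factor 1 + (1.15) z + (0.68) z^2:
  Set 1 + (1.15) z + (0.68) z^2 = 0, i.e. a z^2 + b z + c = 0 with a = 0.68, b = 1.15, c = 1.
  Discriminant D = b^2 - 4ac = (1.15)^2 - 4*(0.68)*1 = 1.3225 - (2.72) = -1.3975.
  D < 0, so the roots are the complex-conjugate pair z = (-b +/- i sqrt(-D)) / (2a) = -0.8456 +/- 0.8692i.
  For a conjugate pair |z|^2 = z * conj(z) = (product of roots) = c/a = 1/(0.68) = 1.470588, so |z| = sqrt(1.470588) = 1.2127 for both roots.
Moduli of all roots: 2.5000, 1.2127, 1.2127.
All moduli strictly greater than 1? Yes.
Verdict: Stationary.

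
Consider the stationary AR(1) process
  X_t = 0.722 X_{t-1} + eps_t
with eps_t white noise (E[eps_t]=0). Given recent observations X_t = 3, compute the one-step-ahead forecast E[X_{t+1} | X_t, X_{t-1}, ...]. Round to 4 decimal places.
E[X_{t+1} \mid \mathcal F_t] = 2.1660

For an AR(p) model X_t = c + sum_i phi_i X_{t-i} + eps_t, the
one-step-ahead conditional mean is
  E[X_{t+1} | X_t, ...] = c + sum_i phi_i X_{t+1-i}.
Substitute known values:
  E[X_{t+1} | ...] = (0.722) * (3)
                   = 2.1660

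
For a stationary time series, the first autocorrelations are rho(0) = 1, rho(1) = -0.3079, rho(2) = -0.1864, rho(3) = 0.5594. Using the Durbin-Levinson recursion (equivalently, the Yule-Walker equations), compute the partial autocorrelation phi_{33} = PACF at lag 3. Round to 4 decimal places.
\phi_{33} = 0.4751

The PACF at lag k is phi_{kk}, the last component of the solution
to the Yule-Walker system G_k phi = r_k where
  (G_k)_{ij} = rho(|i - j|), (r_k)_i = rho(i), i,j = 1..k.
Equivalently, Durbin-Levinson gives phi_{kk} iteratively:
  phi_{11} = rho(1)
  phi_{kk} = [rho(k) - sum_{j=1..k-1} phi_{k-1,j} rho(k-j)]
            / [1 - sum_{j=1..k-1} phi_{k-1,j} rho(j)],
  phi_{k,j} = phi_{k-1,j} - phi_{kk} phi_{k-1,k-j},  j = 1..k-1.
Step k = 1:
  phi_11 = rho(1) = -0.3079.
Step k = 2:
  phi_22 = [rho(2) - phi_11 rho(1)] / [1 - phi_11 rho(1)] = [-0.1864 - (-0.3079)(-0.3079)] / [1 - (-0.3079)(-0.3079)]
         = -0.28120241 / 0.90519759 = -0.310653.
  Update: phi_21 = phi_11 - phi_22 phi_11 = -0.3079 - (-0.310653)(-0.3079) = -0.40355.
Step k = 3:
  phi_33 = [rho(3) - phi_21 rho(2) - phi_22 rho(1)] / [1 - phi_21 rho(1) - phi_22 rho(2)]
    numerator   = 0.5594 - (-0.40355)(-0.1864) - (-0.310653)(-0.3079) = 0.38852818
    denominator = 1 - (-0.40355)(-0.3079) - (-0.310653)(-0.1864) = 0.8178412
  phi_33 = 0.38852818 / 0.8178412 = 0.4751.
Therefore phi_{33} = 0.4751.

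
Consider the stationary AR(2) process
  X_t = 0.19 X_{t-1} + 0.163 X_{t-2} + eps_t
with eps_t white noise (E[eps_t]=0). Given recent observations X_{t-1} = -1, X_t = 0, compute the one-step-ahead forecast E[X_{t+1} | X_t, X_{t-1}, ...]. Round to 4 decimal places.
E[X_{t+1} \mid \mathcal F_t] = -0.1630

For an AR(p) model X_t = c + sum_i phi_i X_{t-i} + eps_t, the
one-step-ahead conditional mean is
  E[X_{t+1} | X_t, ...] = c + sum_i phi_i X_{t+1-i}.
Substitute known values:
  E[X_{t+1} | ...] = (0.19) * (0) + (0.163) * (-1)
                   = -0.1630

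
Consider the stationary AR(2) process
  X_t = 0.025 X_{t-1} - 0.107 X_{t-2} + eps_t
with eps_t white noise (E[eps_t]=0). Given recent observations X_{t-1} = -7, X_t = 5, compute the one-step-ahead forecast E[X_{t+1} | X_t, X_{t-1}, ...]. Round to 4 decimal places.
E[X_{t+1} \mid \mathcal F_t] = 0.8740

For an AR(p) model X_t = c + sum_i phi_i X_{t-i} + eps_t, the
one-step-ahead conditional mean is
  E[X_{t+1} | X_t, ...] = c + sum_i phi_i X_{t+1-i}.
Substitute known values:
  E[X_{t+1} | ...] = (0.025) * (5) + (-0.107) * (-7)
                   = 0.8740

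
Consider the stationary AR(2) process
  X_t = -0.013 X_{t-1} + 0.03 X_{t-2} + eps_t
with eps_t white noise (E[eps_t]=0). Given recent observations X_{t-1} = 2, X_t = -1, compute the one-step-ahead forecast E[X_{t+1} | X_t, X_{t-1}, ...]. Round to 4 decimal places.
E[X_{t+1} \mid \mathcal F_t] = 0.0730

For an AR(p) model X_t = c + sum_i phi_i X_{t-i} + eps_t, the
one-step-ahead conditional mean is
  E[X_{t+1} | X_t, ...] = c + sum_i phi_i X_{t+1-i}.
Substitute known values:
  E[X_{t+1} | ...] = (-0.013) * (-1) + (0.03) * (2)
                   = 0.0730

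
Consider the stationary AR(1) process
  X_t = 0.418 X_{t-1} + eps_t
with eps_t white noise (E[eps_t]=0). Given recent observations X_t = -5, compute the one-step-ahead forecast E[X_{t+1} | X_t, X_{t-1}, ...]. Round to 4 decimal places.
E[X_{t+1} \mid \mathcal F_t] = -2.0900

For an AR(p) model X_t = c + sum_i phi_i X_{t-i} + eps_t, the
one-step-ahead conditional mean is
  E[X_{t+1} | X_t, ...] = c + sum_i phi_i X_{t+1-i}.
Substitute known values:
  E[X_{t+1} | ...] = (0.418) * (-5)
                   = -2.0900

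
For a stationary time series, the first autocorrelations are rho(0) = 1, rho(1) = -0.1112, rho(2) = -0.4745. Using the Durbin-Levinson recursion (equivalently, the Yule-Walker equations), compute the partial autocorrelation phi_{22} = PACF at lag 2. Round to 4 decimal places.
\phi_{22} = -0.4930

The PACF at lag k is phi_{kk}, the last component of the solution
to the Yule-Walker system G_k phi = r_k where
  (G_k)_{ij} = rho(|i - j|), (r_k)_i = rho(i), i,j = 1..k.
Equivalently, Durbin-Levinson gives phi_{kk} iteratively:
  phi_{11} = rho(1)
  phi_{kk} = [rho(k) - sum_{j=1..k-1} phi_{k-1,j} rho(k-j)]
            / [1 - sum_{j=1..k-1} phi_{k-1,j} rho(j)],
  phi_{k,j} = phi_{k-1,j} - phi_{kk} phi_{k-1,k-j},  j = 1..k-1.
Step k = 1:
  phi_11 = rho(1) = -0.1112.
Step k = 2:
  phi_22 = [rho(2) - phi_11 rho(1)] / [1 - phi_11 rho(1)] = [-0.4745 - (-0.1112)(-0.1112)] / [1 - (-0.1112)(-0.1112)]
         = -0.48686544 / 0.98763456 = -0.493.
Therefore phi_{22} = -0.4930.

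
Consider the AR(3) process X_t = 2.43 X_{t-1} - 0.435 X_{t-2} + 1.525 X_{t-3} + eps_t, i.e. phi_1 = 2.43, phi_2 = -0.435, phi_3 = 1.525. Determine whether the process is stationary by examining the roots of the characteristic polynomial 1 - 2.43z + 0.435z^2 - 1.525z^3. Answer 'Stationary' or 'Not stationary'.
\text{Not stationary}

The AR(p) characteristic polynomial is P(z) = 1 - 2.43z + 0.435z^2 - 1.525z^3.
Stationarity requires all roots to lie outside the unit circle, i.e. |z| > 1 for every root.
Degree 3: look for a simple real root z0 first, then factor out (1 - z/z0) and solve the remaining quadratic.
Testing z0 = 0.4: P(0.4) = 1 + (-2.43)(0.4) + (0.435)(0.4)^2 + (-1.525)(0.4)^3
  = 1 + (-0.972) + (0.0696) + (-0.0976) = 0.  So z_0 = 0.4 is a root, |z_0| = 0.4.
Divide out the factor (1 - 2.5 z) = (1 - z/z0) (since 1/z0 = 2.5):
  P(z) = (1 - 2.5 z)(1 + (0.07) z + (0.61) z^2)
  [check: z-coef 0.07 - (2.5) = -2.43; z^2-coef 0.61 - (2.5)(0.07) = 0.435; z^3-coef -(2.5)(0.61) = -1.525.]
Remaining roots from the quadratic factor 1 + (0.07) z + (0.61) z^2:
  Set 1 + (0.07) z + (0.61) z^2 = 0, i.e. a z^2 + b z + c = 0 with a = 0.61, b = 0.07, c = 1.
  Discriminant D = b^2 - 4ac = (0.07)^2 - 4*(0.61)*1 = 0.0049 - (2.44) = -2.4351.
  D < 0, so the roots are the complex-conjugate pair z = (-b +/- i sqrt(-D)) / (2a) = -0.0574 +/- 1.2791i.
  For a conjugate pair |z|^2 = z * conj(z) = (product of roots) = c/a = 1/(0.61) = 1.639344, so |z| = sqrt(1.639344) = 1.2804 for both roots.
Moduli of all roots: 0.4000, 1.2804, 1.2804.
All moduli strictly greater than 1? No.
Verdict: Not stationary.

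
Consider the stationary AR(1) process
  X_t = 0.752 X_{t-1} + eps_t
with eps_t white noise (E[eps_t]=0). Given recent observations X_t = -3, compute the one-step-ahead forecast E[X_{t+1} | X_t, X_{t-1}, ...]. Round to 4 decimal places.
E[X_{t+1} \mid \mathcal F_t] = -2.2560

For an AR(p) model X_t = c + sum_i phi_i X_{t-i} + eps_t, the
one-step-ahead conditional mean is
  E[X_{t+1} | X_t, ...] = c + sum_i phi_i X_{t+1-i}.
Substitute known values:
  E[X_{t+1} | ...] = (0.752) * (-3)
                   = -2.2560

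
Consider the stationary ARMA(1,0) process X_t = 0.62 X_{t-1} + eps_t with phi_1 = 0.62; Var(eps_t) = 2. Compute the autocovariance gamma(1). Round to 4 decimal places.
\gamma(1) = 2.0143

Multiply the model equation by X_{t-k} and take expectations. With theta_0 = psi_0 = 1 and psi_j the MA(infinity) weights, this gives
  gamma(k) - sum_i phi_i gamma(k-i) = c_k,
  c_k = sigma^2 * sum_{j=k..q} theta_j psi_{j-k}   (c_k = 0 for k > q),
using gamma(-m) = gamma(m).
Pure AR (q = 0): c_0 = sigma^2 = 2, c_k = 0 for k >= 1.
Equations for k = 0 and k = 1 (AR order 1):
  gamma(0) = phi_1 gamma(1) + c_0
  gamma(1) = phi_1 gamma(0) + c_1
Substituting the second into the first: gamma(0) (1 - phi_1^2) = c_0 + phi_1 c_1, so
  gamma(0) = c_0 / (1 - phi_1^2) = 2 / (1 - (0.62)^2) = 2 / 0.6156 = 3.248863.
  gamma(1) = phi_1 gamma(0) = (0.62)(3.248863) = 2.014295.
Therefore gamma(1) = 2.0143 (to 4 decimal places).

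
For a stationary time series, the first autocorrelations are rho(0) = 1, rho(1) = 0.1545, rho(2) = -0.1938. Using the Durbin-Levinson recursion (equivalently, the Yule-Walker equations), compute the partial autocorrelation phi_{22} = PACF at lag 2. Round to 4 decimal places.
\phi_{22} = -0.2230

The PACF at lag k is phi_{kk}, the last component of the solution
to the Yule-Walker system G_k phi = r_k where
  (G_k)_{ij} = rho(|i - j|), (r_k)_i = rho(i), i,j = 1..k.
Equivalently, Durbin-Levinson gives phi_{kk} iteratively:
  phi_{11} = rho(1)
  phi_{kk} = [rho(k) - sum_{j=1..k-1} phi_{k-1,j} rho(k-j)]
            / [1 - sum_{j=1..k-1} phi_{k-1,j} rho(j)],
  phi_{k,j} = phi_{k-1,j} - phi_{kk} phi_{k-1,k-j},  j = 1..k-1.
Step k = 1:
  phi_11 = rho(1) = 0.1545.
Step k = 2:
  phi_22 = [rho(2) - phi_11 rho(1)] / [1 - phi_11 rho(1)] = [-0.1938 - (0.1545)(0.1545)] / [1 - (0.1545)(0.1545)]
         = -0.21767025 / 0.97612975 = -0.223.
Therefore phi_{22} = -0.2230.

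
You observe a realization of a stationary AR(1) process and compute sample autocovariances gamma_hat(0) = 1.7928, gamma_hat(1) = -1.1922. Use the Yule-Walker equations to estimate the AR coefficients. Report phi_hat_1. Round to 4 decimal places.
\hat\phi_{1} = -0.6650

The Yule-Walker equations for an AR(p) process read, in matrix form,
  Gamma_p phi = r_p,   with   (Gamma_p)_{ij} = gamma(|i - j|),
                       (r_p)_i = gamma(i),   i,j = 1..p.
Substitute the sample gammas (Toeplitz matrix and right-hand side of size 1):
  Gamma_p = [[1.7928]]
  r_p     = [-1.1922]
With p = 1 this is the single equation gamma(0) phi_1 = gamma(1):
  phi_hat_1 = gamma(1) / gamma(0) = -1.1922 / 1.7928 = -0.6650.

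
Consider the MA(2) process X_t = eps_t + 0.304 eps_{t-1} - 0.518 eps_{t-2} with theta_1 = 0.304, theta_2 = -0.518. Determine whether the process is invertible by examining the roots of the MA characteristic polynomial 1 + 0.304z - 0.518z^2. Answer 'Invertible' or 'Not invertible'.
\text{Invertible}

The MA(q) characteristic polynomial is P(z) = 1 + 0.304z - 0.518z^2.
Invertibility requires all roots to lie outside the unit circle, i.e. |z| > 1 for every root.
Set 1 + (0.304) z + (-0.518) z^2 = 0, i.e. a z^2 + b z + c = 0 with a = -0.518, b = 0.304, c = 1.
Discriminant D = b^2 - 4ac = (0.304)^2 - 4*(-0.518)*1 = 0.092416 - (-2.072) = 2.164416.
D >= 0, so the roots are real: z = (-b +/- sqrt(D)) / (2a) = (-0.304 +/- 1.471195) / (-1.036).
  z_1 = (-0.304 + 1.471195) / (-1.036) = -1.1266,   |z_1| = 1.1266.
  z_2 = (-0.304 - 1.471195) / (-1.036) = 1.7135,   |z_2| = 1.7135.
Moduli of all roots: 1.1266, 1.7135.
All moduli strictly greater than 1? Yes.
Verdict: Invertible.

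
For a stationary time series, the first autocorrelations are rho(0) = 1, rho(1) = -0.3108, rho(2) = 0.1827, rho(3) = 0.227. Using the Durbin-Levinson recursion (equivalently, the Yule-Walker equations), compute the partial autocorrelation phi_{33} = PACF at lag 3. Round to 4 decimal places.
\phi_{33} = 0.3441

The PACF at lag k is phi_{kk}, the last component of the solution
to the Yule-Walker system G_k phi = r_k where
  (G_k)_{ij} = rho(|i - j|), (r_k)_i = rho(i), i,j = 1..k.
Equivalently, Durbin-Levinson gives phi_{kk} iteratively:
  phi_{11} = rho(1)
  phi_{kk} = [rho(k) - sum_{j=1..k-1} phi_{k-1,j} rho(k-j)]
            / [1 - sum_{j=1..k-1} phi_{k-1,j} rho(j)],
  phi_{k,j} = phi_{k-1,j} - phi_{kk} phi_{k-1,k-j},  j = 1..k-1.
Step k = 1:
  phi_11 = rho(1) = -0.3108.
Step k = 2:
  phi_22 = [rho(2) - phi_11 rho(1)] / [1 - phi_11 rho(1)] = [0.1827 - (-0.3108)(-0.3108)] / [1 - (-0.3108)(-0.3108)]
         = 0.08610336 / 0.90340336 = 0.09531.
  Update: phi_21 = phi_11 - phi_22 phi_11 = -0.3108 - (0.09531)(-0.3108) = -0.281178.
Step k = 3:
  phi_33 = [rho(3) - phi_21 rho(2) - phi_22 rho(1)] / [1 - phi_21 rho(1) - phi_22 rho(2)]
    numerator   = 0.227 - (-0.281178)(0.1827) - (0.09531)(-0.3108) = 0.3079935
    denominator = 1 - (-0.281178)(-0.3108) - (0.09531)(0.1827) = 0.89519685
  phi_33 = 0.3079935 / 0.89519685 = 0.3441.
Therefore phi_{33} = 0.3441.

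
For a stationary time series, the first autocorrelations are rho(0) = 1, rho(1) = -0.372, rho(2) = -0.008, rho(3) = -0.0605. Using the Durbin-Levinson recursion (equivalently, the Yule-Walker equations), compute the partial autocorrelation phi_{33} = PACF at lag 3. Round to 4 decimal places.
\phi_{33} = -0.1520

The PACF at lag k is phi_{kk}, the last component of the solution
to the Yule-Walker system G_k phi = r_k where
  (G_k)_{ij} = rho(|i - j|), (r_k)_i = rho(i), i,j = 1..k.
Equivalently, Durbin-Levinson gives phi_{kk} iteratively:
  phi_{11} = rho(1)
  phi_{kk} = [rho(k) - sum_{j=1..k-1} phi_{k-1,j} rho(k-j)]
            / [1 - sum_{j=1..k-1} phi_{k-1,j} rho(j)],
  phi_{k,j} = phi_{k-1,j} - phi_{kk} phi_{k-1,k-j},  j = 1..k-1.
Step k = 1:
  phi_11 = rho(1) = -0.372.
Step k = 2:
  phi_22 = [rho(2) - phi_11 rho(1)] / [1 - phi_11 rho(1)] = [-0.008 - (-0.372)(-0.372)] / [1 - (-0.372)(-0.372)]
         = -0.146384 / 0.861616 = -0.169895.
  Update: phi_21 = phi_11 - phi_22 phi_11 = -0.372 - (-0.169895)(-0.372) = -0.435201.
Step k = 3:
  phi_33 = [rho(3) - phi_21 rho(2) - phi_22 rho(1)] / [1 - phi_21 rho(1) - phi_22 rho(2)]
    numerator   = -0.0605 - (-0.435201)(-0.008) - (-0.169895)(-0.372) = -0.12718244
    denominator = 1 - (-0.435201)(-0.372) - (-0.169895)(-0.008) = 0.83674613
  phi_33 = -0.12718244 / 0.83674613 = -0.152.
Therefore phi_{33} = -0.1520.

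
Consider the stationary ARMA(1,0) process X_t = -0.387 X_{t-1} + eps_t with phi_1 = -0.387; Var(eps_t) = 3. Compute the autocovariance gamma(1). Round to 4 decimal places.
\gamma(1) = -1.3655

Multiply the model equation by X_{t-k} and take expectations. With theta_0 = psi_0 = 1 and psi_j the MA(infinity) weights, this gives
  gamma(k) - sum_i phi_i gamma(k-i) = c_k,
  c_k = sigma^2 * sum_{j=k..q} theta_j psi_{j-k}   (c_k = 0 for k > q),
using gamma(-m) = gamma(m).
Pure AR (q = 0): c_0 = sigma^2 = 3, c_k = 0 for k >= 1.
Equations for k = 0 and k = 1 (AR order 1):
  gamma(0) = phi_1 gamma(1) + c_0
  gamma(1) = phi_1 gamma(0) + c_1
Substituting the second into the first: gamma(0) (1 - phi_1^2) = c_0 + phi_1 c_1, so
  gamma(0) = c_0 / (1 - phi_1^2) = 3 / (1 - (-0.387)^2) = 3 / 0.850231 = 3.528453.
  gamma(1) = phi_1 gamma(0) = (-0.387)(3.528453) = -1.365511.
Therefore gamma(1) = -1.3655 (to 4 decimal places).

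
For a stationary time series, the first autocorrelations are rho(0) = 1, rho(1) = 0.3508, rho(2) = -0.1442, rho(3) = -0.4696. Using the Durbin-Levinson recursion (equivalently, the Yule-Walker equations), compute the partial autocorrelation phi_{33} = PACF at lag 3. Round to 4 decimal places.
\phi_{33} = -0.3730

The PACF at lag k is phi_{kk}, the last component of the solution
to the Yule-Walker system G_k phi = r_k where
  (G_k)_{ij} = rho(|i - j|), (r_k)_i = rho(i), i,j = 1..k.
Equivalently, Durbin-Levinson gives phi_{kk} iteratively:
  phi_{11} = rho(1)
  phi_{kk} = [rho(k) - sum_{j=1..k-1} phi_{k-1,j} rho(k-j)]
            / [1 - sum_{j=1..k-1} phi_{k-1,j} rho(j)],
  phi_{k,j} = phi_{k-1,j} - phi_{kk} phi_{k-1,k-j},  j = 1..k-1.
Step k = 1:
  phi_11 = rho(1) = 0.3508.
Step k = 2:
  phi_22 = [rho(2) - phi_11 rho(1)] / [1 - phi_11 rho(1)] = [-0.1442 - (0.3508)(0.3508)] / [1 - (0.3508)(0.3508)]
         = -0.26726064 / 0.87693936 = -0.304765.
  Update: phi_21 = phi_11 - phi_22 phi_11 = 0.3508 - (-0.304765)(0.3508) = 0.457712.
Step k = 3:
  phi_33 = [rho(3) - phi_21 rho(2) - phi_22 rho(1)] / [1 - phi_21 rho(1) - phi_22 rho(2)]
    numerator   = -0.4696 - (0.457712)(-0.1442) - (-0.304765)(0.3508) = -0.29668633
    denominator = 1 - (0.457712)(0.3508) - (-0.304765)(-0.1442) = 0.79548761
  phi_33 = -0.29668633 / 0.79548761 = -0.373.
Therefore phi_{33} = -0.3730.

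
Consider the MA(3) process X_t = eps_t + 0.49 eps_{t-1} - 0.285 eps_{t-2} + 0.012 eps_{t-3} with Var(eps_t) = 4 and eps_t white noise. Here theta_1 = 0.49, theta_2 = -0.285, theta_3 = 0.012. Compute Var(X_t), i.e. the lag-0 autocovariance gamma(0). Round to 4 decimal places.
\gamma(0) = 5.2859

For an MA(q) process X_t = eps_t + sum_i theta_i eps_{t-i} with
Var(eps_t) = sigma^2, the variance is
  gamma(0) = sigma^2 * (1 + sum_i theta_i^2).
  sum_i theta_i^2 = (0.49)^2 + (-0.285)^2 + (0.012)^2 = 0.2401 + 0.081225 + 0.000144 = 0.321469.
  gamma(0) = 4 * (1 + 0.321469) = 4 * 1.321469 = 5.285876, which rounds to 5.2859.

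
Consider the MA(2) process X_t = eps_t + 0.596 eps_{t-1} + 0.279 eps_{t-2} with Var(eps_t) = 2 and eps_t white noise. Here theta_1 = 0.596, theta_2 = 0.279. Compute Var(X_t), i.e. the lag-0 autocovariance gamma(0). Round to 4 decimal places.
\gamma(0) = 2.8661

For an MA(q) process X_t = eps_t + sum_i theta_i eps_{t-i} with
Var(eps_t) = sigma^2, the variance is
  gamma(0) = sigma^2 * (1 + sum_i theta_i^2).
  sum_i theta_i^2 = (0.596)^2 + (0.279)^2 = 0.355216 + 0.077841 = 0.433057.
  gamma(0) = 2 * (1 + 0.433057) = 2 * 1.433057 = 2.866114, which rounds to 2.8661.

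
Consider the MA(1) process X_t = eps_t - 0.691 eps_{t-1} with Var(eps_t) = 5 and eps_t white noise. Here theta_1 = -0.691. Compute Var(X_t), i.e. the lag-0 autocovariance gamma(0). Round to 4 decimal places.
\gamma(0) = 7.3874

For an MA(q) process X_t = eps_t + sum_i theta_i eps_{t-i} with
Var(eps_t) = sigma^2, the variance is
  gamma(0) = sigma^2 * (1 + sum_i theta_i^2).
  sum_i theta_i^2 = (-0.691)^2 = 0.477481.
  gamma(0) = 5 * (1 + 0.477481) = 5 * 1.477481 = 7.387405, which rounds to 7.3874.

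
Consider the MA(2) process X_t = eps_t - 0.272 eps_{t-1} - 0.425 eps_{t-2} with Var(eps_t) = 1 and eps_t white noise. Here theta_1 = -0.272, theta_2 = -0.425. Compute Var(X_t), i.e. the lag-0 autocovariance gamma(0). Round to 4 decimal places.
\gamma(0) = 1.2546

For an MA(q) process X_t = eps_t + sum_i theta_i eps_{t-i} with
Var(eps_t) = sigma^2, the variance is
  gamma(0) = sigma^2 * (1 + sum_i theta_i^2).
  sum_i theta_i^2 = (-0.272)^2 + (-0.425)^2 = 0.073984 + 0.180625 = 0.254609.
  gamma(0) = 1 * (1 + 0.254609) = 1 * 1.254609 = 1.254609, which rounds to 1.2546.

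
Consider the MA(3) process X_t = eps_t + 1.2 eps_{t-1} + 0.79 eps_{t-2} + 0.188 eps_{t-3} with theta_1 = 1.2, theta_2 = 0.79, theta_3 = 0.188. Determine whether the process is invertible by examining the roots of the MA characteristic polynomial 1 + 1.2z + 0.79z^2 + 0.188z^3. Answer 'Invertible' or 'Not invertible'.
\text{Invertible}

The MA(q) characteristic polynomial is P(z) = 1 + 1.2z + 0.79z^2 + 0.188z^3.
Invertibility requires all roots to lie outside the unit circle, i.e. |z| > 1 for every root.
Degree 3: look for a simple real root z0 first, then factor out (1 - z/z0) and solve the remaining quadratic.
Testing z0 = -2.5: P(-2.5) = 1 + (1.2)(-2.5) + (0.79)(-2.5)^2 + (0.188)(-2.5)^3
  = 1 + (-3) + (4.9375) + (-2.9375) = 0.  So z_0 = -2.5 is a root, |z_0| = 2.5.
Divide out the factor (1 + 0.4 z) = (1 - z/z0) (since 1/z0 = -0.4):
  P(z) = (1 + 0.4 z)(1 + (0.8) z + (0.47) z^2)
  [check: z-coef 0.8 - (-0.4) = 1.2; z^2-coef 0.47 - (-0.4)(0.8) = 0.79; z^3-coef -(-0.4)(0.47) = 0.188.]
Remaining roots from the quadratic factor 1 + (0.8) z + (0.47) z^2:
  Set 1 + (0.8) z + (0.47) z^2 = 0, i.e. a z^2 + b z + c = 0 with a = 0.47, b = 0.8, c = 1.
  Discriminant D = b^2 - 4ac = (0.8)^2 - 4*(0.47)*1 = 0.64 - (1.88) = -1.24.
  D < 0, so the roots are the complex-conjugate pair z = (-b +/- i sqrt(-D)) / (2a) = -0.8511 +/- 1.1846i.
  For a conjugate pair |z|^2 = z * conj(z) = (product of roots) = c/a = 1/(0.47) = 2.12766, so |z| = sqrt(2.12766) = 1.4586 for both roots.
Moduli of all roots: 2.5000, 1.4586, 1.4586.
All moduli strictly greater than 1? Yes.
Verdict: Invertible.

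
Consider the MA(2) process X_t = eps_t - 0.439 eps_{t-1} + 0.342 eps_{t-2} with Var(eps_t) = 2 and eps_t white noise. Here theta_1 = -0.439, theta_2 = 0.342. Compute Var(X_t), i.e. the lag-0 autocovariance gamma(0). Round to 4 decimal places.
\gamma(0) = 2.6194

For an MA(q) process X_t = eps_t + sum_i theta_i eps_{t-i} with
Var(eps_t) = sigma^2, the variance is
  gamma(0) = sigma^2 * (1 + sum_i theta_i^2).
  sum_i theta_i^2 = (-0.439)^2 + (0.342)^2 = 0.192721 + 0.116964 = 0.309685.
  gamma(0) = 2 * (1 + 0.309685) = 2 * 1.309685 = 2.61937, which rounds to 2.6194.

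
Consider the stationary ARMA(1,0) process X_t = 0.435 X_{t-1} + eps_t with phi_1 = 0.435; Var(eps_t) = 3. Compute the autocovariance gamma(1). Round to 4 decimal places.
\gamma(1) = 1.6096

Multiply the model equation by X_{t-k} and take expectations. With theta_0 = psi_0 = 1 and psi_j the MA(infinity) weights, this gives
  gamma(k) - sum_i phi_i gamma(k-i) = c_k,
  c_k = sigma^2 * sum_{j=k..q} theta_j psi_{j-k}   (c_k = 0 for k > q),
using gamma(-m) = gamma(m).
Pure AR (q = 0): c_0 = sigma^2 = 3, c_k = 0 for k >= 1.
Equations for k = 0 and k = 1 (AR order 1):
  gamma(0) = phi_1 gamma(1) + c_0
  gamma(1) = phi_1 gamma(0) + c_1
Substituting the second into the first: gamma(0) (1 - phi_1^2) = c_0 + phi_1 c_1, so
  gamma(0) = c_0 / (1 - phi_1^2) = 3 / (1 - (0.435)^2) = 3 / 0.810775 = 3.700163.
  gamma(1) = phi_1 gamma(0) = (0.435)(3.700163) = 1.609571.
Therefore gamma(1) = 1.6096 (to 4 decimal places).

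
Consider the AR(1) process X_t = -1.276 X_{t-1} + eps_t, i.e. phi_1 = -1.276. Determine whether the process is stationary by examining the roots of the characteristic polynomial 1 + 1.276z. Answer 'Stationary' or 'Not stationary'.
\text{Not stationary}

The AR(p) characteristic polynomial is P(z) = 1 + 1.276z.
Stationarity requires all roots to lie outside the unit circle, i.e. |z| > 1 for every root.
This is linear in z: 1 + (1.276) z = 0  =>  z = -1/(1.276) = -0.783699,  |z| = 0.783699.
Moduli of all roots: 0.7837.
All moduli strictly greater than 1? No.
Verdict: Not stationary.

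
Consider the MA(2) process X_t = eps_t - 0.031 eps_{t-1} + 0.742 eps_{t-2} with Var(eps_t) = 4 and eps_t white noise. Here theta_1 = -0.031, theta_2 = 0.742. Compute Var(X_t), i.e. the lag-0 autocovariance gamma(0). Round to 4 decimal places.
\gamma(0) = 6.2061

For an MA(q) process X_t = eps_t + sum_i theta_i eps_{t-i} with
Var(eps_t) = sigma^2, the variance is
  gamma(0) = sigma^2 * (1 + sum_i theta_i^2).
  sum_i theta_i^2 = (-0.031)^2 + (0.742)^2 = 0.000961 + 0.550564 = 0.551525.
  gamma(0) = 4 * (1 + 0.551525) = 4 * 1.551525 = 6.2061.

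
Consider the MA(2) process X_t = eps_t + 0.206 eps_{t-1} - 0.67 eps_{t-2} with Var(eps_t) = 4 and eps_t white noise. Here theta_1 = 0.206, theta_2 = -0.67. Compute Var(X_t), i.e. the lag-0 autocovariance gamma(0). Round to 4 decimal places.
\gamma(0) = 5.9653

For an MA(q) process X_t = eps_t + sum_i theta_i eps_{t-i} with
Var(eps_t) = sigma^2, the variance is
  gamma(0) = sigma^2 * (1 + sum_i theta_i^2).
  sum_i theta_i^2 = (0.206)^2 + (-0.67)^2 = 0.042436 + 0.4489 = 0.491336.
  gamma(0) = 4 * (1 + 0.491336) = 4 * 1.491336 = 5.965344, which rounds to 5.9653.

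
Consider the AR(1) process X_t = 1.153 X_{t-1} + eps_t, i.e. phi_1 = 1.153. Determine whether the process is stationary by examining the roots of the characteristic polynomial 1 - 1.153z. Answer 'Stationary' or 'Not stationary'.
\text{Not stationary}

The AR(p) characteristic polynomial is P(z) = 1 - 1.153z.
Stationarity requires all roots to lie outside the unit circle, i.e. |z| > 1 for every root.
This is linear in z: 1 + (-1.153) z = 0  =>  z = -1/(-1.153) = 0.867303,  |z| = 0.867303.
Moduli of all roots: 0.8673.
All moduli strictly greater than 1? No.
Verdict: Not stationary.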